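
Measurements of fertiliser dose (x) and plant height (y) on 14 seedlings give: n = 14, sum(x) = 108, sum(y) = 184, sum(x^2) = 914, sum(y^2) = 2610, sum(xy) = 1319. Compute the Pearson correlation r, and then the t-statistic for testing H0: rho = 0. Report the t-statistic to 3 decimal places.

-4.727

S_xy = nΣxy − ΣxΣy = 14·1319 − 108·184 = 18466 − 19872 = -1406
S_xx = nΣx² − (Σx)² = 14·914 − 108² = 12796 − 11664 = 1132
S_yy = nΣy² − (Σy)² = 14·2610 − 184² = 36540 − 33856 = 2684
r = S_xy / √(S_xx·S_yy) = -1406 / √(1132·2684) = -1406 / √3038288 = -1406 / 1743.0686 = -0.8066
t = r·√(n−2)/√(1−r²) = -0.8066·√12 / √(1−0.650604) = -2.794144 / 0.591097 = -4.727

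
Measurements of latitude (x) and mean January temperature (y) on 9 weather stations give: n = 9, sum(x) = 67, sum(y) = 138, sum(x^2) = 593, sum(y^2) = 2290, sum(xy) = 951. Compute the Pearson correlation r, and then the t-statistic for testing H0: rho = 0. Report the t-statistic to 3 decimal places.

Numerator: nΣxy − (Σx)(Σy) = 9·951 − (67)(138) = -687
Denominator: √[(nΣx²−(Σx)²)(nΣy²−(Σy)²)]
  nΣx²−(Σx)² = 9·593 − 4489 = 848;  nΣy²−(Σy)² = 9·2290 − 19044 = 1566
  √(848·1566) = √1327968 = 1152.3749
r = -687 / 1152.3749 = -0.5962
t = r·√(n−2)/√(1−r²) = -0.5962·√7 / √(1−0.355454) = -1.577397 / 0.802836 = -1.965

-1.965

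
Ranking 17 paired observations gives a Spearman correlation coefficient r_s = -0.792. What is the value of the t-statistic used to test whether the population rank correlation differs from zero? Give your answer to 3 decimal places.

-5.024

t = r_s·√(n−2) / √(1−r_s²) with r_s = -0.792, n = 17
  = -0.792·√15 / √(1 − 0.627264)
  = -0.792·3.872983 / 0.610521
  = -3.067403 / 0.610521 = -5.024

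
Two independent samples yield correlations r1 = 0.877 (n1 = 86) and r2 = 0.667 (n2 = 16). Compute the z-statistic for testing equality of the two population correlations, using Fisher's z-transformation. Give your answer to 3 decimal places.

z1 = atanh(0.877) = 1.362623,  z2 = atanh(0.667) = 0.805319
SE = √(1/(n1−3) + 1/(n2−3)) = √(1/83 + 1/13) = √(0.0120482 + 0.0769231) = √0.0889713 = 0.298281
z = (z1 − z2)/SE = (1.362623 − 0.805319) / 0.298281 = 0.557304 / 0.298281 = 1.868

1.868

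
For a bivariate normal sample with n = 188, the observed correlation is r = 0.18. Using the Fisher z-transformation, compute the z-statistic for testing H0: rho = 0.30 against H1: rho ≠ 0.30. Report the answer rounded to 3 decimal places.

Fisher z: atanh(0.18) = 0.181983, atanh(0.30) = 0.309520
z = (z_r − z_0)·√(n−3) = (0.181983 − 0.309520)·√185 = -0.127537 · 13.601471 = -1.735

-1.735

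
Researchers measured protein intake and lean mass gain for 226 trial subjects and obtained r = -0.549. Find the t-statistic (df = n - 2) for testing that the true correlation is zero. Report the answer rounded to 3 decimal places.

-9.831

t = r·√(n−2) / √(1−r²) with r = -0.549, n = 226
  = -0.549·√224 / √(1 − 0.301401)
  = -0.549·14.966630 / 0.835822
  = -8.216680 / 0.835822 = -9.831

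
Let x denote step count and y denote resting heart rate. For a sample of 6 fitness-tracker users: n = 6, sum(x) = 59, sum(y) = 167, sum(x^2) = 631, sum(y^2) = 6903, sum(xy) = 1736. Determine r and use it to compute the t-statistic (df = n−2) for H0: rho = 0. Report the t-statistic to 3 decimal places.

0.577

S_xy = nΣxy − ΣxΣy = 6·1736 − 59·167 = 10416 − 9853 = 563
S_xx = nΣx² − (Σx)² = 6·631 − 59² = 3786 − 3481 = 305
S_yy = nΣy² − (Σy)² = 6·6903 − 167² = 41418 − 27889 = 13529
r = S_xy / √(S_xx·S_yy) = 563 / √(305·13529) = 563 / √4126345 = 563 / 2031.3407 = 0.2772
t = r·√(n−2)/√(1−r²) = 0.2772·√4 / √(1−0.076840) = 0.554400 / 0.960812 = 0.577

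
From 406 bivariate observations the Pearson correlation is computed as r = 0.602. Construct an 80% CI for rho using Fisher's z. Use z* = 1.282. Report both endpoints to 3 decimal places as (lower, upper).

(0.560, 0.641)

Fisher z: z_r = atanh(r) = ½·ln((1+0.602)/(1−0.602)) = 0.696278
SE(z) = 1/√(n−3) = 1/√403 = 0.049814
80% ⇒ z* = 1.282; margin = 1.282·0.049814 = 0.063862
CI on z-scale: (0.632416, 0.760140)
Back-transform: tanh(0.632416) = 0.559714, tanh(0.760140) = 0.641159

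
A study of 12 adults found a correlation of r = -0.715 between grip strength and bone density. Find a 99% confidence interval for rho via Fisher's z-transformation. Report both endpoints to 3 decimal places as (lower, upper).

(-0.942, -0.039)

z_r = atanh(-0.715) = -0.897340;  SE = 1/√(n−3) = 1/√9 = 0.333333
z-limits: -0.897340 ± 2.576·0.333333 = -0.897340 ± 0.858666 = [-1.756006, -0.038674]
ρ-limits: (tanh -1.756006, tanh -0.038674) = (-0.942, -0.039)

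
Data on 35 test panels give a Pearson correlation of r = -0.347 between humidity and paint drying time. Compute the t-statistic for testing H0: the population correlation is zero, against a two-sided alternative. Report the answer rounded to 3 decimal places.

-2.125

1 − r² = 1 − 0.120409 = 0.879591;  √(1−r²) = 0.937865
√(n−2) = √33 = 5.744563
t = r·√(n−2)/√(1−r²) = -0.347 · 5.744563 / 0.937865 = -2.125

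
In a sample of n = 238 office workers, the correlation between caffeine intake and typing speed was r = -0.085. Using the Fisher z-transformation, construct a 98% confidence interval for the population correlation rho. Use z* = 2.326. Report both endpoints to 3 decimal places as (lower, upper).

(-0.233, 0.066)

Fisher z: z_r = atanh(r) = ½·ln((1+(-0.085))/(1−(-0.085))) = -0.085206
SE(z) = 1/√(n−3) = 1/√235 = 0.065233
98% ⇒ z* = 2.326; margin = 2.326·0.065233 = 0.151732
CI on z-scale: (-0.236938, 0.066526)
Back-transform: tanh(-0.236938) = -0.232601, tanh(0.066526) = 0.066428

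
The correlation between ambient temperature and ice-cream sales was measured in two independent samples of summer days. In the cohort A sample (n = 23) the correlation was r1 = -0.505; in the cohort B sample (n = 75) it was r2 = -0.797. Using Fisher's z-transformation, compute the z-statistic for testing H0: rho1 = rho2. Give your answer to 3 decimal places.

Fisher z-transforms: z1 = atanh(-0.505) = -0.555995, z2 = atanh(-0.797) = -1.090334; difference d = 0.534339
Var(d) = 1/20 + 1/72 = 0.0500000 + 0.0138889 = 0.0638889
z = d/√Var(d) = 0.534339 / √0.0638889 = 0.534339 / 0.252763 = 2.114

2.114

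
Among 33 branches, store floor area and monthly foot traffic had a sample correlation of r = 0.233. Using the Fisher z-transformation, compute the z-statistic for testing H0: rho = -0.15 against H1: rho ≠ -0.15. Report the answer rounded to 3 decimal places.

z_r = atanh(0.233) = 0.237359,  z_0 = atanh(-0.15) = -0.151140
SE = 1/√(n−3) = 1/√30 = 0.182574
z = (z_r − z_0)/SE = (0.237359 − (-0.151140)) / 0.182574 = 0.388499 / 0.182574 = 2.128

2.128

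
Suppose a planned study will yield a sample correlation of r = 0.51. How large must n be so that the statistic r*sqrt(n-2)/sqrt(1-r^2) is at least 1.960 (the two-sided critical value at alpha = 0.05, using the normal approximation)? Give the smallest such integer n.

13

Need r·√(n−2)/√(1−r²) ≥ 1.960
√(n−2) ≥ 1.960·√(1−0.2601) / 0.51 = 1.960·0.860174 / 0.51 = 3.3058
n−2 ≥ 10.9283  ⇒  n ≥ 12.9283
Smallest integer n = 13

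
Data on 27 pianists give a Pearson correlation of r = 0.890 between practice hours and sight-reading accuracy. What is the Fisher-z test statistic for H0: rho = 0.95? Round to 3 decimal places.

-2.008

Fisher z: atanh(0.890) = 1.421926, atanh(0.95) = 1.831781
z = (z_r − z_0)·√(n−3) = (1.421926 − 1.831781)·√24 = -0.409855 · 4.898979 = -2.008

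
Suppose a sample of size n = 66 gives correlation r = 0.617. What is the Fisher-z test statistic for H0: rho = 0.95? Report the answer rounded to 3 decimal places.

Fisher z: atanh(0.617) = 0.720146, atanh(0.95) = 1.831781
z = (z_r − z_0)·√(n−3) = (0.720146 − 1.831781)·√63 = -1.111635 · 7.937254 = -8.823

-8.823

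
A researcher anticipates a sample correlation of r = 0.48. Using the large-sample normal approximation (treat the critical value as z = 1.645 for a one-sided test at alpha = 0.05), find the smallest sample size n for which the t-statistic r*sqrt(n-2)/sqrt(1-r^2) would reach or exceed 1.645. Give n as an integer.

12

r√(n−2)/√(1−r²) ≥ 1.645  ⇔  n−2 ≥ (1.645)²·(1−r²)/r²
(1−r²)/r² = (1−0.2304)/0.2304 = 3.3403
n ≥ 2 + 2.706025·3.3403 = 2 + 9.0389 = 11.0389
⌈11.0389⌉ = 12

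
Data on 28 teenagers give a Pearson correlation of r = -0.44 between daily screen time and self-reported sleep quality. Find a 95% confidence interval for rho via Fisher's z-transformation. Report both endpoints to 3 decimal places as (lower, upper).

(-0.698, -0.080)

Fisher z: z_r = atanh(r) = ½·ln((1+(-0.44))/(1−(-0.44))) = -0.472231
SE(z) = 1/√(n−3) = 1/√25 = 0.200000
95% ⇒ z* = 1.960; margin = 1.960·0.200000 = 0.392000
CI on z-scale: (-0.864231, -0.080231)
Back-transform: tanh(-0.864231) = -0.698431, tanh(-0.080231) = -0.080059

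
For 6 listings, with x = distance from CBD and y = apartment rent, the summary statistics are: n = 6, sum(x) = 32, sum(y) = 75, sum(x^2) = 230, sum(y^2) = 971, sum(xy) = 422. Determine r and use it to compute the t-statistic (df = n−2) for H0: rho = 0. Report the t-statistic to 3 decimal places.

Numerator: nΣxy − (Σx)(Σy) = 6·422 − (32)(75) = 132
Denominator: √[(nΣx²−(Σx)²)(nΣy²−(Σy)²)]
  nΣx²−(Σx)² = 6·230 − 1024 = 356;  nΣy²−(Σy)² = 6·971 − 5625 = 201
  √(356·201) = √71556 = 267.4995
r = 132 / 267.4995 = 0.4935
t = r·√(n−2)/√(1−r²) = 0.4935·√4 / √(1−0.243542) = 0.987000 / 0.869746 = 1.135

1.135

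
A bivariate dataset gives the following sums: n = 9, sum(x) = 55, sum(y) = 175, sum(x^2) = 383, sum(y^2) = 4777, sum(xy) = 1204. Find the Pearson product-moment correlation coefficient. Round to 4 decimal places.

0.5301

Numerator: nΣxy − (Σx)(Σy) = 9·1204 − (55)(175) = 1211
Denominator: √[(nΣx²−(Σx)²)(nΣy²−(Σy)²)]
  nΣx²−(Σx)² = 9·383 − 3025 = 422;  nΣy²−(Σy)² = 9·4777 − 30625 = 12368
  √(422·12368) = √5219296 = 2284.5779
r = 1211 / 2284.5779 = 0.5301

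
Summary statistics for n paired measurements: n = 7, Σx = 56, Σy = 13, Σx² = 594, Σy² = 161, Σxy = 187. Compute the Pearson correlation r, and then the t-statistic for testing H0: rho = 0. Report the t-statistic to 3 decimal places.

Numerator: nΣxy − (Σx)(Σy) = 7·187 − (56)(13) = 581
Denominator: √[(nΣx²−(Σx)²)(nΣy²−(Σy)²)]
  nΣx²−(Σx)² = 7·594 − 3136 = 1022;  nΣy²−(Σy)² = 7·161 − 169 = 958
  √(1022·958) = √979076 = 989.4827
r = 581 / 989.4827 = 0.5872
t = r·√(n−2)/√(1−r²) = 0.5872·√5 / √(1−0.344804) = 1.313019 / 0.809442 = 1.622

1.622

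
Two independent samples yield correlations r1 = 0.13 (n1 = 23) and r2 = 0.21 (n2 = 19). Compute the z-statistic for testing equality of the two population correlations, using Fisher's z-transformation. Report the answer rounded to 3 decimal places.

Fisher z-transforms: z1 = atanh(0.13) = 0.130740, z2 = atanh(0.21) = 0.213171; difference d = -0.082431
Var(d) = 1/20 + 1/16 = 0.0500000 + 0.0625000 = 0.1125000
z = d/√Var(d) = -0.082431 / √0.1125000 = -0.082431 / 0.335410 = -0.246

-0.246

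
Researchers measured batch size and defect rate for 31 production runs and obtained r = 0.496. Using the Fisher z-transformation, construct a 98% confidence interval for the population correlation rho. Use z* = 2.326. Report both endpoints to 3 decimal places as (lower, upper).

z_r = atanh(0.496) = 0.543987;  SE = 1/√(n−3) = 1/√28 = 0.188982
z-limits: 0.543987 ± 2.326·0.188982 = 0.543987 ± 0.439572 = [0.104415, 0.983559]
ρ-limits: (tanh 0.104415, tanh 0.983559) = (0.104, 0.755)

(0.104, 0.755)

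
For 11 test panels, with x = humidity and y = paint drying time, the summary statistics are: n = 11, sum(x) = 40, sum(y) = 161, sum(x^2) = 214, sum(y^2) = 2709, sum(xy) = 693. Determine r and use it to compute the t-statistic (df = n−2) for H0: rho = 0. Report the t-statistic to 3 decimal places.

2.874

S_xy = nΣxy − ΣxΣy = 11·693 − 40·161 = 7623 − 6440 = 1183
S_xx = nΣx² − (Σx)² = 11·214 − 40² = 2354 − 1600 = 754
S_yy = nΣy² − (Σy)² = 11·2709 − 161² = 29799 − 25921 = 3878
r = S_xy / √(S_xx·S_yy) = 1183 / √(754·3878) = 1183 / √2924012 = 1183 / 1709.9743 = 0.6918
t = r·√(n−2)/√(1−r²) = 0.6918·√9 / √(1−0.478587) = 2.075400 / 0.722089 = 2.874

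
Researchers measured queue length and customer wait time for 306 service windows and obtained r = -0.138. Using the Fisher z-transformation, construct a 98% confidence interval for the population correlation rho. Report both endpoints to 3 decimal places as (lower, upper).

(-0.266, -0.005)

z_r = atanh(-0.138) = -0.138886;  SE = 1/√(n−3) = 1/√303 = 0.057448
z-limits: -0.138886 ± 2.326·0.057448 = -0.138886 ± 0.133624 = [-0.272510, -0.005262]
ρ-limits: (tanh -0.272510, tanh -0.005262) = (-0.266, -0.005)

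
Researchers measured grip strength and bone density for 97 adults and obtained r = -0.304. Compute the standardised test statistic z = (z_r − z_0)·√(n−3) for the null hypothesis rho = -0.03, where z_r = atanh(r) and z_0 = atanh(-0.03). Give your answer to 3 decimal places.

Fisher z: atanh(-0.304) = -0.313921, atanh(-0.03) = -0.030009
z = (z_r − z_0)·√(n−3) = (-0.313921 − (-0.030009))·√94 = -0.283912 · 9.695360 = -2.753

-2.753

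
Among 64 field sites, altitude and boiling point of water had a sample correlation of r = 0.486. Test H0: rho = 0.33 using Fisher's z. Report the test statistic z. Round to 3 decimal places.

Fisher z: atanh(0.486) = 0.530810, atanh(0.33) = 0.342828
z = (z_r − z_0)·√(n−3) = (0.530810 − 0.342828)·√61 = 0.187982 · 7.810250 = 1.468

1.468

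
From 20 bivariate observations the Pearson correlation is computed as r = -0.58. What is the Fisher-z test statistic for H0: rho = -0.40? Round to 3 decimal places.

-0.985

Fisher z: atanh(-0.58) = -0.662463, atanh(-0.40) = -0.423649
z = (z_r − z_0)·√(n−3) = (-0.662463 − (-0.423649))·√17 = -0.238814 · 4.123106 = -0.985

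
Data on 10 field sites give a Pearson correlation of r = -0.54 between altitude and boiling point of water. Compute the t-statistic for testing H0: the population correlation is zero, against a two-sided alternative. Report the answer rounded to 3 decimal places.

1 − r² = 1 − 0.2916 = 0.7084;  √(1−r²) = 0.841665
√(n−2) = √8 = 2.828427
t = r·√(n−2)/√(1−r²) = -0.54 · 2.828427 / 0.841665 = -1.815

-1.815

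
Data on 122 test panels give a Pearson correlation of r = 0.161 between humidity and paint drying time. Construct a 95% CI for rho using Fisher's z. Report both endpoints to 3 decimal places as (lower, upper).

(-0.017, 0.329)

z_r = atanh(0.161) = 0.162413;  SE = 1/√(n−3) = 1/√119 = 0.091670
z-limits: 0.162413 ± 1.960·0.091670 = 0.162413 ± 0.179673 = [-0.017260, 0.342086]
ρ-limits: (tanh -0.017260, tanh 0.342086) = (-0.017, 0.329)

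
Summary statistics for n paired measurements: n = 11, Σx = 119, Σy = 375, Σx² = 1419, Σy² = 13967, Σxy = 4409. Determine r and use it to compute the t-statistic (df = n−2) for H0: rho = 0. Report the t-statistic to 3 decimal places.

5.936

Numerator: nΣxy − (Σx)(Σy) = 11·4409 − (119)(375) = 3874
Denominator: √[(nΣx²−(Σx)²)(nΣy²−(Σy)²)]
  nΣx²−(Σx)² = 11·1419 − 14161 = 1448;  nΣy²−(Σy)² = 11·13967 − 140625 = 13012
  √(1448·13012) = √18841376 = 4340.6654
r = 3874 / 4340.6654 = 0.8925
t = r·√(n−2)/√(1−r²) = 0.8925·√9 / √(1−0.796556) = 2.677500 / 0.451048 = 5.936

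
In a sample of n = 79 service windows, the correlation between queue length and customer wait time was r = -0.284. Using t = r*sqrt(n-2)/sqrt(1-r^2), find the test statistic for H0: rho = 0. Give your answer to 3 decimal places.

1 − r² = 1 − 0.080656 = 0.919344;  √(1−r²) = 0.958824
√(n−2) = √77 = 8.774964
t = r·√(n−2)/√(1−r²) = -0.284 · 8.774964 / 0.958824 = -2.599

-2.599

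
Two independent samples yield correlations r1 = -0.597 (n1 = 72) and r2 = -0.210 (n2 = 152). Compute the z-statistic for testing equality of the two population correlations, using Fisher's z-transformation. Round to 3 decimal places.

-3.264

z1 = atanh(-0.597) = -0.688473,  z2 = atanh(-0.210) = -0.213171
SE = √(1/(n1−3) + 1/(n2−3)) = √(1/69 + 1/149) = √(0.0144928 + 0.0067114) = √0.0212042 = 0.145617
z = (z1 − z2)/SE = (-0.688473 − (-0.213171)) / 0.145617 = -0.475302 / 0.145617 = -3.264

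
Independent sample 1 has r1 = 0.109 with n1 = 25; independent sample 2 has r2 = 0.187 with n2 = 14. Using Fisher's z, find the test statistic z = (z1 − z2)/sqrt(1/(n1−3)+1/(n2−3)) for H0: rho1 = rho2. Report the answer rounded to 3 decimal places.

z1 = atanh(0.109) = 0.109435,  z2 = atanh(0.187) = 0.189227
SE = √(1/(n1−3) + 1/(n2−3)) = √(1/22 + 1/11) = √(0.0454545 + 0.0909091) = √0.1363636 = 0.369274
z = (z1 − z2)/SE = (0.109435 − 0.189227) / 0.369274 = -0.079792 / 0.369274 = -0.216

-0.216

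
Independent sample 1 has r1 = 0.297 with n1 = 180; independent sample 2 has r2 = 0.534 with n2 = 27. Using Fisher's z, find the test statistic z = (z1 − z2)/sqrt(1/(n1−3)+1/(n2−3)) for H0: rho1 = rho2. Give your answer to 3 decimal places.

Fisher z-transforms: z1 = atanh(0.297) = 0.306226, z2 = atanh(0.534) = 0.595724; difference d = -0.289498
Var(d) = 1/177 + 1/24 = 0.0056497 + 0.0416667 = 0.0473164
z = d/√Var(d) = -0.289498 / √0.0473164 = -0.289498 / 0.217523 = -1.331

-1.331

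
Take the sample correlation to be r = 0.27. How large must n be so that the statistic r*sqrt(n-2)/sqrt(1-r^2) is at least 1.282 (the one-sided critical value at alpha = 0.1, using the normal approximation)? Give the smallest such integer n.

23

r√(n−2)/√(1−r²) ≥ 1.282  ⇔  n−2 ≥ (1.282)²·(1−r²)/r²
(1−r²)/r² = (1−0.0729)/0.0729 = 12.7174
n ≥ 2 + 1.643524·12.7174 = 2 + 20.9014 = 22.9014
⌈22.9014⌉ = 23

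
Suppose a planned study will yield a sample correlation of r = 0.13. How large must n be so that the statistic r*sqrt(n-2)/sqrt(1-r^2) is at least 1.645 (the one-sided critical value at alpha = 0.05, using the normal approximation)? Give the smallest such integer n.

160

r√(n−2)/√(1−r²) ≥ 1.645  ⇔  n−2 ≥ (1.645)²·(1−r²)/r²
(1−r²)/r² = (1−0.0169)/0.0169 = 58.1716
n ≥ 2 + 2.706025·58.1716 = 2 + 157.4138 = 159.4138
⌈159.4138⌉ = 160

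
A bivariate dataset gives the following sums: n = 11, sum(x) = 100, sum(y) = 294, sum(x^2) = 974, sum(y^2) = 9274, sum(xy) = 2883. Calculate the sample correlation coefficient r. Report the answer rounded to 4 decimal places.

0.6935

S_xy = nΣxy − ΣxΣy = 11·2883 − 100·294 = 31713 − 29400 = 2313
S_xx = nΣx² − (Σx)² = 11·974 − 100² = 10714 − 10000 = 714
S_yy = nΣy² − (Σy)² = 11·9274 − 294² = 102014 − 86436 = 15578
r = S_xy / √(S_xx·S_yy) = 2313 / √(714·15578) = 2313 / √11122692 = 2313 / 3335.0700 = 0.6935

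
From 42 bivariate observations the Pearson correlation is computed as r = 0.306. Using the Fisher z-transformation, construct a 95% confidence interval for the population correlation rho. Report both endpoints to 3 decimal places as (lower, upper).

(0.002, 0.558)

Fisher z: z_r = atanh(r) = ½·ln((1+0.306)/(1−0.306)) = 0.316126
SE(z) = 1/√(n−3) = 1/√39 = 0.160128
95% ⇒ z* = 1.960; margin = 1.960·0.160128 = 0.313851
CI on z-scale: (0.002275, 0.629977)
Back-transform: tanh(0.002275) = 0.002275, tanh(0.629977) = 0.558036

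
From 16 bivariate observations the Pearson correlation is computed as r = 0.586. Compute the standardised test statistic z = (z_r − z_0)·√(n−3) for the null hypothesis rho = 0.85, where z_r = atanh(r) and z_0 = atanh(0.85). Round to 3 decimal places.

z_r = atanh(0.586) = 0.671552,  z_0 = atanh(0.85) = 1.256153
SE = 1/√(n−3) = 1/√13 = 0.277350
z = (z_r − z_0)/SE = (0.671552 − 1.256153) / 0.277350 = -0.584601 / 0.277350 = -2.108

-2.108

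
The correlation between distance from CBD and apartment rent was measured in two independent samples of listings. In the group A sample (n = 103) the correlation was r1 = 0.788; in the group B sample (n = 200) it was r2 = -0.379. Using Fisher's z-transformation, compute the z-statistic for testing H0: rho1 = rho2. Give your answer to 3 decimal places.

z1 = atanh(0.788) = 1.066133,  z2 = atanh(-0.379) = -0.398891
SE = √(1/(n1−3) + 1/(n2−3)) = √(1/100 + 1/197) = √(0.0100000 + 0.0050761) = √0.0150761 = 0.122785
z = (z1 − z2)/SE = (1.066133 − (-0.398891)) / 0.122785 = 1.465024 / 0.122785 = 11.932

11.932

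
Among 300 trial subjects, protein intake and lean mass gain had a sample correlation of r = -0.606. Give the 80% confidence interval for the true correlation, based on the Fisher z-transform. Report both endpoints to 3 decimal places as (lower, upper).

(-0.651, -0.557)

z_r = atanh(-0.606) = -0.702575;  SE = 1/√(n−3) = 1/√297 = 0.058026
z-limits: -0.702575 ± 1.282·0.058026 = -0.702575 ± 0.074389 = [-0.776964, -0.628186]
ρ-limits: (tanh -0.776964, tanh -0.628186) = (-0.651, -0.557)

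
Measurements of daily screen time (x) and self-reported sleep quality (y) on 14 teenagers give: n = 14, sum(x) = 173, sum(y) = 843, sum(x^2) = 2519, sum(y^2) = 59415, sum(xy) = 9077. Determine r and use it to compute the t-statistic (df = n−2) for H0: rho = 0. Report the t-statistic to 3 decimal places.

Numerator: nΣxy − (Σx)(Σy) = 14·9077 − (173)(843) = -18761
Denominator: √[(nΣx²−(Σx)²)(nΣy²−(Σy)²)]
  nΣx²−(Σx)² = 14·2519 − 29929 = 5337;  nΣy²−(Σy)² = 14·59415 − 710649 = 121161
  √(5337·121161) = √646636257 = 25429.0436
r = -18761 / 25429.0436 = -0.7378
t = r·√(n−2)/√(1−r²) = -0.7378·√12 / √(1−0.544349) = -2.555814 / 0.675019 = -3.786

-3.786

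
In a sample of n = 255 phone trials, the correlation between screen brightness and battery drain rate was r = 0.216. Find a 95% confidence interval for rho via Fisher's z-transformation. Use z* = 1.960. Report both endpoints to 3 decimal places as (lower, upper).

(0.096, 0.330)

Fisher z: z_r = atanh(r) = ½·ln((1+0.216)/(1−0.216)) = 0.219457
SE(z) = 1/√(n−3) = 1/√252 = 0.062994
95% ⇒ z* = 1.960; margin = 1.960·0.062994 = 0.123468
CI on z-scale: (0.095989, 0.342925)
Back-transform: tanh(0.095989) = 0.095695, tanh(0.342925) = 0.330086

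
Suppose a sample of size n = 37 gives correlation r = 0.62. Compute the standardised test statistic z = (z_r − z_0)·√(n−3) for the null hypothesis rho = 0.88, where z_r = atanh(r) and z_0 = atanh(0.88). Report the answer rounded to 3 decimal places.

-3.795

z_r = atanh(0.62) = 0.725005,  z_0 = atanh(0.88) = 1.375768
SE = 1/√(n−3) = 1/√34 = 0.171499
z = (z_r − z_0)/SE = (0.725005 − 1.375768) / 0.171499 = -0.650763 / 0.171499 = -3.795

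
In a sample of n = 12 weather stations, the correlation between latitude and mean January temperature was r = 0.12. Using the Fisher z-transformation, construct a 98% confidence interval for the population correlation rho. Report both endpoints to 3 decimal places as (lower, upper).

(-0.575, 0.714)

Fisher z: z_r = atanh(r) = ½·ln((1+0.12)/(1−0.12)) = 0.120581
SE(z) = 1/√(n−3) = 1/√9 = 0.333333
98% ⇒ z* = 2.326; margin = 2.326·0.333333 = 0.775333
CI on z-scale: (-0.654752, 0.895914)
Back-transform: tanh(-0.654752) = -0.574860, tanh(0.895914) = 0.714302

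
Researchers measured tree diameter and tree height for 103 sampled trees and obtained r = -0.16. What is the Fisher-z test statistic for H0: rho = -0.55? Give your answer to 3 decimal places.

Fisher z: atanh(-0.16) = -0.161387, atanh(-0.55) = -0.618381
z = (z_r − z_0)·√(n−3) = (-0.161387 − (-0.618381))·√100 = 0.456994 · 10.000000 = 4.570

4.570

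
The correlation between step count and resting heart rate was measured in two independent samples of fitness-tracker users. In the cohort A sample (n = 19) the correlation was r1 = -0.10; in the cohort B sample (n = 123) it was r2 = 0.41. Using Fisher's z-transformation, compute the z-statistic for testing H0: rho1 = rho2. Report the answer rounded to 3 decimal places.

-2.014

z1 = atanh(-0.10) = -0.100335,  z2 = atanh(0.41) = 0.435611
SE = √(1/(n1−3) + 1/(n2−3)) = √(1/16 + 1/120) = √(0.0625000 + 0.0083333) = √0.0708333 = 0.266145
z = (z1 − z2)/SE = (-0.100335 − 0.435611) / 0.266145 = -0.535946 / 0.266145 = -2.014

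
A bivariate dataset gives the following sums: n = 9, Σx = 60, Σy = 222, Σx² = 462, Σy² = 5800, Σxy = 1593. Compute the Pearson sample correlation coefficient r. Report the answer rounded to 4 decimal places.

0.7973

S_xy = nΣxy − ΣxΣy = 9·1593 − 60·222 = 14337 − 13320 = 1017
S_xx = nΣx² − (Σx)² = 9·462 − 60² = 4158 − 3600 = 558
S_yy = nΣy² − (Σy)² = 9·5800 − 222² = 52200 − 49284 = 2916
r = S_xy / √(S_xx·S_yy) = 1017 / √(558·2916) = 1017 / √1627128 = 1017 / 1275.5893 = 0.7973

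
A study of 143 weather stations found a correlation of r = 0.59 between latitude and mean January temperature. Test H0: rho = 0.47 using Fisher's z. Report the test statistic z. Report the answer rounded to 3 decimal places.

1.983

Fisher z: atanh(0.59) = 0.677666, atanh(0.47) = 0.510070
z = (z_r − z_0)·√(n−3) = (0.677666 − 0.510070)·√140 = 0.167596 · 11.832160 = 1.983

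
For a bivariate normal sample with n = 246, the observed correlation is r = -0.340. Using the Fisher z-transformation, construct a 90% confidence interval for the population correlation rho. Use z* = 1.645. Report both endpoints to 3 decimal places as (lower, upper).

(-0.430, -0.244)

z_r = atanh(-0.340) = -0.354093;  SE = 1/√(n−3) = 1/√243 = 0.064150
z-limits: -0.354093 ± 1.645·0.064150 = -0.354093 ± 0.105527 = [-0.459620, -0.248566]
ρ-limits: (tanh -0.459620, tanh -0.248566) = (-0.430, -0.244)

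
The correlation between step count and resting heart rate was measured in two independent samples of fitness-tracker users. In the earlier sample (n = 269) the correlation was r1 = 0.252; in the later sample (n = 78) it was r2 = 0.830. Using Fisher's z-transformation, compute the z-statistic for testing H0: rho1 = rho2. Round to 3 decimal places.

Fisher z-transforms: z1 = atanh(0.252) = 0.257547, z2 = atanh(0.830) = 1.188136; difference d = -0.930589
Var(d) = 1/266 + 1/75 = 0.0037594 + 0.0133333 = 0.0170927
z = d/√Var(d) = -0.930589 / √0.0170927 = -0.930589 / 0.130739 = -7.118

-7.118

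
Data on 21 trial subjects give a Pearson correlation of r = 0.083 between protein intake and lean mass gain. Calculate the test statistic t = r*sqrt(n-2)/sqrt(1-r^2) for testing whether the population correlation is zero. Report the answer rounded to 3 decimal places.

t = r·√(n−2) / √(1−r²) with r = 0.083, n = 21
  = 0.083·√19 / √(1 − 0.006889)
  = 0.083·4.358899 / 0.996550
  = 0.361789 / 0.996550 = 0.363

0.363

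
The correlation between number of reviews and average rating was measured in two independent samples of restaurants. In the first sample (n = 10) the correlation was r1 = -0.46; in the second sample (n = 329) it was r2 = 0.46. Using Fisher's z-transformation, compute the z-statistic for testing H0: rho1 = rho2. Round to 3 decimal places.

-2.604

Fisher z-transforms: z1 = atanh(-0.46) = -0.497311, z2 = atanh(0.46) = 0.497311; difference d = -0.994622
Var(d) = 1/7 + 1/326 = 0.1428571 + 0.0030675 = 0.1459246
z = d/√Var(d) = -0.994622 / √0.1459246 = -0.994622 / 0.382001 = -2.604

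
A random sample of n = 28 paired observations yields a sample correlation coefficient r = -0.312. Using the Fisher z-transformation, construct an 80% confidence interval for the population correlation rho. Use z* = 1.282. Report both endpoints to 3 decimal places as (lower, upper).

(-0.522, -0.066)

Fisher z: z_r = atanh(r) = ½·ln((1+(-0.312))/(1−(-0.312))) = -0.322760
SE(z) = 1/√(n−3) = 1/√25 = 0.200000
80% ⇒ z* = 1.282; margin = 1.282·0.200000 = 0.256400
CI on z-scale: (-0.579160, -0.066360)
Back-transform: tanh(-0.579160) = -0.522055, tanh(-0.066360) = -0.066263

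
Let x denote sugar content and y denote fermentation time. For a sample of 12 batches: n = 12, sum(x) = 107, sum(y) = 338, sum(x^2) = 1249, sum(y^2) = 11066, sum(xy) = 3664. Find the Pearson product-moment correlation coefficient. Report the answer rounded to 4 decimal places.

S_xy = nΣxy − ΣxΣy = 12·3664 − 107·338 = 43968 − 36166 = 7802
S_xx = nΣx² − (Σx)² = 12·1249 − 107² = 14988 − 11449 = 3539
S_yy = nΣy² − (Σy)² = 12·11066 − 338² = 132792 − 114244 = 18548
r = S_xy / √(S_xx·S_yy) = 7802 / √(3539·18548) = 7802 / √65641372 = 7802 / 8101.9363 = 0.9630

0.9630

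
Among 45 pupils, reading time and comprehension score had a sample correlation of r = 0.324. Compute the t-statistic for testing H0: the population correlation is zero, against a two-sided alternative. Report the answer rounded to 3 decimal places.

2.246

1 − r² = 1 − 0.104976 = 0.895024;  √(1−r²) = 0.946057
√(n−2) = √43 = 6.557439
t = r·√(n−2)/√(1−r²) = 0.324 · 6.557439 / 0.946057 = 2.246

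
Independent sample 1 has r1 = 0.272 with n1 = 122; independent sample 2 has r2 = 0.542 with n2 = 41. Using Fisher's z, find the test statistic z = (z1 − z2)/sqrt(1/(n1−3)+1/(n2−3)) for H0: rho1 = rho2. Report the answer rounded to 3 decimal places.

Fisher z-transforms: z1 = atanh(0.272) = 0.279022, z2 = atanh(0.542) = 0.606983; difference d = -0.327961
Var(d) = 1/119 + 1/38 = 0.0084034 + 0.0263158 = 0.0347192
z = d/√Var(d) = -0.327961 / √0.0347192 = -0.327961 / 0.186331 = -1.760

-1.760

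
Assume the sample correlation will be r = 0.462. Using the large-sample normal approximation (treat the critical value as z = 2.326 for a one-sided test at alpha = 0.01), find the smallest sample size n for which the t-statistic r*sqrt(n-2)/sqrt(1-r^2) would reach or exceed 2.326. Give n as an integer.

r√(n−2)/√(1−r²) ≥ 2.326  ⇔  n−2 ≥ (2.326)²·(1−r²)/r²
(1−r²)/r² = (1−0.213444)/0.213444 = 3.6851
n ≥ 2 + 5.410276·3.6851 = 2 + 19.9374 = 21.9374
⌈21.9374⌉ = 22

22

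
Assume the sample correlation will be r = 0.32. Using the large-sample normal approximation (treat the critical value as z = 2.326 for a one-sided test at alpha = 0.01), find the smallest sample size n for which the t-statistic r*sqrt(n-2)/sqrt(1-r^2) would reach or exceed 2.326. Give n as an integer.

50

Need r·√(n−2)/√(1−r²) ≥ 2.326
√(n−2) ≥ 2.326·√(1−0.1024) / 0.32 = 2.326·0.947418 / 0.32 = 6.8865
n−2 ≥ 47.4239  ⇒  n ≥ 49.4239
Smallest integer n = 50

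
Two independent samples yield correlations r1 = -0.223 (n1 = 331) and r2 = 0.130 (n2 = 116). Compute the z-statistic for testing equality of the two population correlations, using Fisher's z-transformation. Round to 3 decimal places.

-3.278

z1 = atanh(-0.223) = -0.226811,  z2 = atanh(0.130) = 0.130740
SE = √(1/(n1−3) + 1/(n2−3)) = √(1/328 + 1/113) = √(0.0030488 + 0.0088496) = √0.0118984 = 0.109080
z = (z1 − z2)/SE = (-0.226811 − 0.130740) / 0.109080 = -0.357551 / 0.109080 = -3.278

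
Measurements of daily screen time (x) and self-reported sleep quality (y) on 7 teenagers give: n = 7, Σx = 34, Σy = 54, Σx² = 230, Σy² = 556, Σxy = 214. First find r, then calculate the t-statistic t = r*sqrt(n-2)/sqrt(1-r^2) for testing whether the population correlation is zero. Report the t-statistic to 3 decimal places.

-1.318

S_xy = nΣxy − ΣxΣy = 7·214 − 34·54 = 1498 − 1836 = -338
S_xx = nΣx² − (Σx)² = 7·230 − 34² = 1610 − 1156 = 454
S_yy = nΣy² − (Σy)² = 7·556 − 54² = 3892 − 2916 = 976
r = S_xy / √(S_xx·S_yy) = -338 / √(454·976) = -338 / √443104 = -338 / 665.6606 = -0.5078
t = r·√(n−2)/√(1−r²) = -0.5078·√5 / √(1−0.257861) = -1.135475 / 0.861475 = -1.318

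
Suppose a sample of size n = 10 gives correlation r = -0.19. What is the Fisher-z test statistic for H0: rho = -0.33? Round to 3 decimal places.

0.398

Fisher z: atanh(-0.19) = -0.192337, atanh(-0.33) = -0.342828
z = (z_r − z_0)·√(n−3) = (-0.192337 − (-0.342828))·√7 = 0.150491 · 2.645751 = 0.398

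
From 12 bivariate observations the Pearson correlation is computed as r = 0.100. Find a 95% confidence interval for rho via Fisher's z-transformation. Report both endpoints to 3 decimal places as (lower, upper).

(-0.503, 0.637)

z_r = atanh(0.100) = 0.100335;  SE = 1/√(n−3) = 1/√9 = 0.333333
z-limits: 0.100335 ± 1.960·0.333333 = 0.100335 ± 0.653333 = [-0.552998, 0.753668]
ρ-limits: (tanh -0.552998, tanh 0.753668) = (-0.503, 0.637)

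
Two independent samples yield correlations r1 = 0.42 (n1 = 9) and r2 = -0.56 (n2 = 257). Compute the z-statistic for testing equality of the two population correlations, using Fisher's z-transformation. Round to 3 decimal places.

Fisher z-transforms: z1 = atanh(0.42) = 0.447692, z2 = atanh(-0.56) = -0.632833; difference d = 1.080525
Var(d) = 1/6 + 1/254 = 0.1666667 + 0.0039370 = 0.1706037
z = d/√Var(d) = 1.080525 / √0.1706037 = 1.080525 / 0.413042 = 2.616

2.616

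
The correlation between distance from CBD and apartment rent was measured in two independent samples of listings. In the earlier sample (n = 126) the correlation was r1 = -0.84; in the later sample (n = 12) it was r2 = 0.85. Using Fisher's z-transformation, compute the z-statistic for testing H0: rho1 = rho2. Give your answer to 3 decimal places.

-7.174

Fisher z-transforms: z1 = atanh(-0.84) = -1.221174, z2 = atanh(0.85) = 1.256153; difference d = -2.477327
Var(d) = 1/123 + 1/9 = 0.0081301 + 0.1111111 = 0.1192412
z = d/√Var(d) = -2.477327 / √0.1192412 = -2.477327 / 0.345313 = -7.174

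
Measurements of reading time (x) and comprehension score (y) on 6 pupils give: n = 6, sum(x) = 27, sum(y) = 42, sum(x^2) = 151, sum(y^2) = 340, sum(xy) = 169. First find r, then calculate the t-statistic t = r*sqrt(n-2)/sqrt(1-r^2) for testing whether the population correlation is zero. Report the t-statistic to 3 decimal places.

S_xy = nΣxy − ΣxΣy = 6·169 − 27·42 = 1014 − 1134 = -120
S_xx = nΣx² − (Σx)² = 6·151 − 27² = 906 − 729 = 177
S_yy = nΣy² − (Σy)² = 6·340 − 42² = 2040 − 1764 = 276
r = S_xy / √(S_xx·S_yy) = -120 / √(177·276) = -120 / √48852 = -120 / 221.0249 = -0.5429
t = r·√(n−2)/√(1−r²) = -0.5429·√4 / √(1−0.294740) = -1.085800 / 0.839798 = -1.293

-1.293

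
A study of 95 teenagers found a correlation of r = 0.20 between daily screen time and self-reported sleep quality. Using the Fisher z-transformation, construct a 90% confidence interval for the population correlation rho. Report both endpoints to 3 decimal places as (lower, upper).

Fisher z: z_r = atanh(r) = ½·ln((1+0.20)/(1−0.20)) = 0.202733
SE(z) = 1/√(n−3) = 1/√92 = 0.104257
90% ⇒ z* = 1.645; margin = 1.645·0.104257 = 0.171503
CI on z-scale: (0.031230, 0.374236)
Back-transform: tanh(0.031230) = 0.031220, tanh(0.374236) = 0.357691

(0.031, 0.358)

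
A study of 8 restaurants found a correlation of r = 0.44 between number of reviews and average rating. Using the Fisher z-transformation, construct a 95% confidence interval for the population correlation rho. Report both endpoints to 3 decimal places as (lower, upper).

(-0.384, 0.874)

Fisher z: z_r = atanh(r) = ½·ln((1+0.44)/(1−0.44)) = 0.472231
SE(z) = 1/√(n−3) = 1/√5 = 0.447214
95% ⇒ z* = 1.960; margin = 1.960·0.447214 = 0.876539
CI on z-scale: (-0.404308, 1.348770)
Back-transform: tanh(-0.404308) = -0.383629, tanh(1.348770) = 0.873763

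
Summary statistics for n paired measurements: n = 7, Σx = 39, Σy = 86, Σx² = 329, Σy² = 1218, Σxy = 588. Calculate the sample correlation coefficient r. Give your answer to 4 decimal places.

Numerator: nΣxy − (Σx)(Σy) = 7·588 − (39)(86) = 762
Denominator: √[(nΣx²−(Σx)²)(nΣy²−(Σy)²)]
  nΣx²−(Σx)² = 7·329 − 1521 = 782;  nΣy²−(Σy)² = 7·1218 − 7396 = 1130
  √(782·1130) = √883660 = 940.0319
r = 762 / 940.0319 = 0.8106

0.8106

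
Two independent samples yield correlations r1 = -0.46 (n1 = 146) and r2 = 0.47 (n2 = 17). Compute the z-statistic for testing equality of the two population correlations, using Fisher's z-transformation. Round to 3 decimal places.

Fisher z-transforms: z1 = atanh(-0.46) = -0.497311, z2 = atanh(0.47) = 0.510070; difference d = -1.007381
Var(d) = 1/143 + 1/14 = 0.0069930 + 0.0714286 = 0.0784216
z = d/√Var(d) = -1.007381 / √0.0784216 = -1.007381 / 0.280039 = -3.597

-3.597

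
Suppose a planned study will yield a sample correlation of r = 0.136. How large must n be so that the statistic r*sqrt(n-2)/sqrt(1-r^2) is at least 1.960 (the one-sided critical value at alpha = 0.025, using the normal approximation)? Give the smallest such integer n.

Need r·√(n−2)/√(1−r²) ≥ 1.960
√(n−2) ≥ 1.960·√(1−0.018496) / 0.136 = 1.960·0.990709 / 0.136 = 14.2779
n−2 ≥ 203.8584  ⇒  n ≥ 205.8584
Smallest integer n = 206

206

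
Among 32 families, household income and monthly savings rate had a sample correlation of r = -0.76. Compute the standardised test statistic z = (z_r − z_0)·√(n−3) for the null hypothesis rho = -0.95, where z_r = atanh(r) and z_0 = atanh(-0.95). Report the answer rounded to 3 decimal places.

4.500

z_r = atanh(-0.76) = -0.996215,  z_0 = atanh(-0.95) = -1.831781
SE = 1/√(n−3) = 1/√29 = 0.185695
z = (z_r − z_0)/SE = (-0.996215 − (-1.831781)) / 0.185695 = 0.835566 / 0.185695 = 4.500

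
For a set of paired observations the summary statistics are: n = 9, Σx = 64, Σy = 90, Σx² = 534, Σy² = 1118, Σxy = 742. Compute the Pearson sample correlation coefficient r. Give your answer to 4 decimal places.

0.7778

Numerator: nΣxy − (Σx)(Σy) = 9·742 − (64)(90) = 918
Denominator: √[(nΣx²−(Σx)²)(nΣy²−(Σy)²)]
  nΣx²−(Σx)² = 9·534 − 4096 = 710;  nΣy²−(Σy)² = 9·1118 − 8100 = 1962
  √(710·1962) = √1393020 = 1180.2627
r = 918 / 1180.2627 = 0.7778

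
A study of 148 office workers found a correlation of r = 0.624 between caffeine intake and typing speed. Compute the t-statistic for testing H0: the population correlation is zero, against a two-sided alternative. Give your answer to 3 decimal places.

9.649

t = r·√(n−2) / √(1−r²) with r = 0.624, n = 148
  = 0.624·√146 / √(1 − 0.389376)
  = 0.624·12.083046 / 0.781424
  = 7.539821 / 0.781424 = 9.649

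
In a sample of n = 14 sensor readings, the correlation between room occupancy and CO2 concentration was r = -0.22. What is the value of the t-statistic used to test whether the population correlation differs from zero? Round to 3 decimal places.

-0.781

t = r·√(n−2) / √(1−r²) with r = -0.22, n = 14
  = -0.22·√12 / √(1 − 0.0484)
  = -0.22·3.464102 / 0.975500
  = -0.762102 / 0.975500 = -0.781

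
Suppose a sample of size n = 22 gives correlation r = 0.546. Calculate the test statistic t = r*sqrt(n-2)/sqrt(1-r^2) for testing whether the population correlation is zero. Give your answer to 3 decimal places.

2.915

t = r·√(n−2) / √(1−r²) with r = 0.546, n = 22
  = 0.546·√20 / √(1 − 0.298116)
  = 0.546·4.472136 / 0.837785
  = 2.441786 / 0.837785 = 2.915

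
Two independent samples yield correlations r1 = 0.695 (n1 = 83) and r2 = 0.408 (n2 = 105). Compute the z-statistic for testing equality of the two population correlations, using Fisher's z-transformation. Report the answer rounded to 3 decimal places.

z1 = atanh(0.695) = 0.857563,  z2 = atanh(0.408) = 0.433209
SE = √(1/(n1−3) + 1/(n2−3)) = √(1/80 + 1/102) = √(0.0125000 + 0.0098039) = √0.0223039 = 0.149345
z = (z1 − z2)/SE = (0.857563 − 0.433209) / 0.149345 = 0.424354 / 0.149345 = 2.841

2.841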